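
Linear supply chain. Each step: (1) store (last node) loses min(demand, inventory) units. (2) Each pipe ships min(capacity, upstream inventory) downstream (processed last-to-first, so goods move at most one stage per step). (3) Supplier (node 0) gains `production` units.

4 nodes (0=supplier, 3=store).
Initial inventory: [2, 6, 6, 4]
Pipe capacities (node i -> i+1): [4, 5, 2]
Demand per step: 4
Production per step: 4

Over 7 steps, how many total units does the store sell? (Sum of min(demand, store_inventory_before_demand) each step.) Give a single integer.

Step 1: sold=4 (running total=4) -> [4 3 9 2]
Step 2: sold=2 (running total=6) -> [4 4 10 2]
Step 3: sold=2 (running total=8) -> [4 4 12 2]
Step 4: sold=2 (running total=10) -> [4 4 14 2]
Step 5: sold=2 (running total=12) -> [4 4 16 2]
Step 6: sold=2 (running total=14) -> [4 4 18 2]
Step 7: sold=2 (running total=16) -> [4 4 20 2]

Answer: 16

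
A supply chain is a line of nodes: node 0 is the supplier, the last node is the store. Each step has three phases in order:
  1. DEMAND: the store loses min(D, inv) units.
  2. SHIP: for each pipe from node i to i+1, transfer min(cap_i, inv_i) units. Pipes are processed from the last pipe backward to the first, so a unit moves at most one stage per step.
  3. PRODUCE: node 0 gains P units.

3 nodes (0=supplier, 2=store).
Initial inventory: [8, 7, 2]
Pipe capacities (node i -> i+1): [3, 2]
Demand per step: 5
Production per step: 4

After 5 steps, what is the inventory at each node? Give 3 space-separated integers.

Step 1: demand=5,sold=2 ship[1->2]=2 ship[0->1]=3 prod=4 -> inv=[9 8 2]
Step 2: demand=5,sold=2 ship[1->2]=2 ship[0->1]=3 prod=4 -> inv=[10 9 2]
Step 3: demand=5,sold=2 ship[1->2]=2 ship[0->1]=3 prod=4 -> inv=[11 10 2]
Step 4: demand=5,sold=2 ship[1->2]=2 ship[0->1]=3 prod=4 -> inv=[12 11 2]
Step 5: demand=5,sold=2 ship[1->2]=2 ship[0->1]=3 prod=4 -> inv=[13 12 2]

13 12 2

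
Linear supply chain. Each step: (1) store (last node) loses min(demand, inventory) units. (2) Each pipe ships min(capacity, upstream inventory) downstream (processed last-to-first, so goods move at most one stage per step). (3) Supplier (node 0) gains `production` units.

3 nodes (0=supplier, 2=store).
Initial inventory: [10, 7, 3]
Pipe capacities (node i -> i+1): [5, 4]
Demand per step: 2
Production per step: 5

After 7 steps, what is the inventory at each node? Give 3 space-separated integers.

Step 1: demand=2,sold=2 ship[1->2]=4 ship[0->1]=5 prod=5 -> inv=[10 8 5]
Step 2: demand=2,sold=2 ship[1->2]=4 ship[0->1]=5 prod=5 -> inv=[10 9 7]
Step 3: demand=2,sold=2 ship[1->2]=4 ship[0->1]=5 prod=5 -> inv=[10 10 9]
Step 4: demand=2,sold=2 ship[1->2]=4 ship[0->1]=5 prod=5 -> inv=[10 11 11]
Step 5: demand=2,sold=2 ship[1->2]=4 ship[0->1]=5 prod=5 -> inv=[10 12 13]
Step 6: demand=2,sold=2 ship[1->2]=4 ship[0->1]=5 prod=5 -> inv=[10 13 15]
Step 7: demand=2,sold=2 ship[1->2]=4 ship[0->1]=5 prod=5 -> inv=[10 14 17]

10 14 17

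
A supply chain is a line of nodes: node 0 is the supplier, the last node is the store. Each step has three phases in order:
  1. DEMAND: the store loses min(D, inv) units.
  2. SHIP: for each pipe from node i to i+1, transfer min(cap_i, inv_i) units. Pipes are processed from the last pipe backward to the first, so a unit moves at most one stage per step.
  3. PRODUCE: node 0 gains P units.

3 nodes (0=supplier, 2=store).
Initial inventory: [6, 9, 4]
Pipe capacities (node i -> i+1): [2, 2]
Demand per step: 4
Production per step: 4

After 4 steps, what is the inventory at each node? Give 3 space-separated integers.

Step 1: demand=4,sold=4 ship[1->2]=2 ship[0->1]=2 prod=4 -> inv=[8 9 2]
Step 2: demand=4,sold=2 ship[1->2]=2 ship[0->1]=2 prod=4 -> inv=[10 9 2]
Step 3: demand=4,sold=2 ship[1->2]=2 ship[0->1]=2 prod=4 -> inv=[12 9 2]
Step 4: demand=4,sold=2 ship[1->2]=2 ship[0->1]=2 prod=4 -> inv=[14 9 2]

14 9 2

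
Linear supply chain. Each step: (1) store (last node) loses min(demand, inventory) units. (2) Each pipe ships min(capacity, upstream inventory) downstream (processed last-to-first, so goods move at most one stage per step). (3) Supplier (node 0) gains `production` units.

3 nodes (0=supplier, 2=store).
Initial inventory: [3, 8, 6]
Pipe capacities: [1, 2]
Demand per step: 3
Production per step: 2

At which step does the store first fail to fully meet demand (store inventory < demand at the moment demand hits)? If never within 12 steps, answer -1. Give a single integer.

Step 1: demand=3,sold=3 ship[1->2]=2 ship[0->1]=1 prod=2 -> [4 7 5]
Step 2: demand=3,sold=3 ship[1->2]=2 ship[0->1]=1 prod=2 -> [5 6 4]
Step 3: demand=3,sold=3 ship[1->2]=2 ship[0->1]=1 prod=2 -> [6 5 3]
Step 4: demand=3,sold=3 ship[1->2]=2 ship[0->1]=1 prod=2 -> [7 4 2]
Step 5: demand=3,sold=2 ship[1->2]=2 ship[0->1]=1 prod=2 -> [8 3 2]
Step 6: demand=3,sold=2 ship[1->2]=2 ship[0->1]=1 prod=2 -> [9 2 2]
Step 7: demand=3,sold=2 ship[1->2]=2 ship[0->1]=1 prod=2 -> [10 1 2]
Step 8: demand=3,sold=2 ship[1->2]=1 ship[0->1]=1 prod=2 -> [11 1 1]
Step 9: demand=3,sold=1 ship[1->2]=1 ship[0->1]=1 prod=2 -> [12 1 1]
Step 10: demand=3,sold=1 ship[1->2]=1 ship[0->1]=1 prod=2 -> [13 1 1]
Step 11: demand=3,sold=1 ship[1->2]=1 ship[0->1]=1 prod=2 -> [14 1 1]
Step 12: demand=3,sold=1 ship[1->2]=1 ship[0->1]=1 prod=2 -> [15 1 1]
First stockout at step 5

5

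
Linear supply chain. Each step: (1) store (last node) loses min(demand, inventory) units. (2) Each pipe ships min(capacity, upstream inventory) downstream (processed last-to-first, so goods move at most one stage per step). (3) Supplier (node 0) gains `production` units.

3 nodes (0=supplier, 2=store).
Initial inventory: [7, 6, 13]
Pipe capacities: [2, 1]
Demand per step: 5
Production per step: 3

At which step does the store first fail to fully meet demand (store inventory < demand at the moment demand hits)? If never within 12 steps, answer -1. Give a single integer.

Step 1: demand=5,sold=5 ship[1->2]=1 ship[0->1]=2 prod=3 -> [8 7 9]
Step 2: demand=5,sold=5 ship[1->2]=1 ship[0->1]=2 prod=3 -> [9 8 5]
Step 3: demand=5,sold=5 ship[1->2]=1 ship[0->1]=2 prod=3 -> [10 9 1]
Step 4: demand=5,sold=1 ship[1->2]=1 ship[0->1]=2 prod=3 -> [11 10 1]
Step 5: demand=5,sold=1 ship[1->2]=1 ship[0->1]=2 prod=3 -> [12 11 1]
Step 6: demand=5,sold=1 ship[1->2]=1 ship[0->1]=2 prod=3 -> [13 12 1]
Step 7: demand=5,sold=1 ship[1->2]=1 ship[0->1]=2 prod=3 -> [14 13 1]
Step 8: demand=5,sold=1 ship[1->2]=1 ship[0->1]=2 prod=3 -> [15 14 1]
Step 9: demand=5,sold=1 ship[1->2]=1 ship[0->1]=2 prod=3 -> [16 15 1]
Step 10: demand=5,sold=1 ship[1->2]=1 ship[0->1]=2 prod=3 -> [17 16 1]
Step 11: demand=5,sold=1 ship[1->2]=1 ship[0->1]=2 prod=3 -> [18 17 1]
Step 12: demand=5,sold=1 ship[1->2]=1 ship[0->1]=2 prod=3 -> [19 18 1]
First stockout at step 4

4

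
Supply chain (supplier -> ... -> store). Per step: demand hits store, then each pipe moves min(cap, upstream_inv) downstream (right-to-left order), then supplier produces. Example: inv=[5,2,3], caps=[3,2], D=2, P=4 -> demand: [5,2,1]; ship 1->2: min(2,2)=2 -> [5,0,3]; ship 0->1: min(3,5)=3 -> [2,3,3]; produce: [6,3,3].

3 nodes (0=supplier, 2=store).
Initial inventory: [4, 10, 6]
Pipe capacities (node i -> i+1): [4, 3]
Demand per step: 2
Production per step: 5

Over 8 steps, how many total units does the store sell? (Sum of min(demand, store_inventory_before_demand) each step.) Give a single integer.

Step 1: sold=2 (running total=2) -> [5 11 7]
Step 2: sold=2 (running total=4) -> [6 12 8]
Step 3: sold=2 (running total=6) -> [7 13 9]
Step 4: sold=2 (running total=8) -> [8 14 10]
Step 5: sold=2 (running total=10) -> [9 15 11]
Step 6: sold=2 (running total=12) -> [10 16 12]
Step 7: sold=2 (running total=14) -> [11 17 13]
Step 8: sold=2 (running total=16) -> [12 18 14]

Answer: 16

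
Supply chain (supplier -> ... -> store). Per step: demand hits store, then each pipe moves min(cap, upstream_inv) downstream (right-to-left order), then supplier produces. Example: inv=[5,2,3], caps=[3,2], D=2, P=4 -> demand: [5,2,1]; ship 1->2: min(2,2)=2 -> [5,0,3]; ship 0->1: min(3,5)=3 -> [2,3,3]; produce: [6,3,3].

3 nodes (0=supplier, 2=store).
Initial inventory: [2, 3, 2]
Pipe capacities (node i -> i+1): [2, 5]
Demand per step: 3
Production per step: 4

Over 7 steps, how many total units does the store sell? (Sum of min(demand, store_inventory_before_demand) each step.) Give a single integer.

Answer: 15

Derivation:
Step 1: sold=2 (running total=2) -> [4 2 3]
Step 2: sold=3 (running total=5) -> [6 2 2]
Step 3: sold=2 (running total=7) -> [8 2 2]
Step 4: sold=2 (running total=9) -> [10 2 2]
Step 5: sold=2 (running total=11) -> [12 2 2]
Step 6: sold=2 (running total=13) -> [14 2 2]
Step 7: sold=2 (running total=15) -> [16 2 2]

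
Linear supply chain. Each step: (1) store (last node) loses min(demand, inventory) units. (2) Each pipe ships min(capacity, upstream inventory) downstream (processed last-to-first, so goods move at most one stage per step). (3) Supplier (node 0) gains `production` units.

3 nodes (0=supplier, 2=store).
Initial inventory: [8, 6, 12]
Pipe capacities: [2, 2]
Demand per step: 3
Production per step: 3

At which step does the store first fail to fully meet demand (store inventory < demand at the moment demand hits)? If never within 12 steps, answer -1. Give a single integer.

Step 1: demand=3,sold=3 ship[1->2]=2 ship[0->1]=2 prod=3 -> [9 6 11]
Step 2: demand=3,sold=3 ship[1->2]=2 ship[0->1]=2 prod=3 -> [10 6 10]
Step 3: demand=3,sold=3 ship[1->2]=2 ship[0->1]=2 prod=3 -> [11 6 9]
Step 4: demand=3,sold=3 ship[1->2]=2 ship[0->1]=2 prod=3 -> [12 6 8]
Step 5: demand=3,sold=3 ship[1->2]=2 ship[0->1]=2 prod=3 -> [13 6 7]
Step 6: demand=3,sold=3 ship[1->2]=2 ship[0->1]=2 prod=3 -> [14 6 6]
Step 7: demand=3,sold=3 ship[1->2]=2 ship[0->1]=2 prod=3 -> [15 6 5]
Step 8: demand=3,sold=3 ship[1->2]=2 ship[0->1]=2 prod=3 -> [16 6 4]
Step 9: demand=3,sold=3 ship[1->2]=2 ship[0->1]=2 prod=3 -> [17 6 3]
Step 10: demand=3,sold=3 ship[1->2]=2 ship[0->1]=2 prod=3 -> [18 6 2]
Step 11: demand=3,sold=2 ship[1->2]=2 ship[0->1]=2 prod=3 -> [19 6 2]
Step 12: demand=3,sold=2 ship[1->2]=2 ship[0->1]=2 prod=3 -> [20 6 2]
First stockout at step 11

11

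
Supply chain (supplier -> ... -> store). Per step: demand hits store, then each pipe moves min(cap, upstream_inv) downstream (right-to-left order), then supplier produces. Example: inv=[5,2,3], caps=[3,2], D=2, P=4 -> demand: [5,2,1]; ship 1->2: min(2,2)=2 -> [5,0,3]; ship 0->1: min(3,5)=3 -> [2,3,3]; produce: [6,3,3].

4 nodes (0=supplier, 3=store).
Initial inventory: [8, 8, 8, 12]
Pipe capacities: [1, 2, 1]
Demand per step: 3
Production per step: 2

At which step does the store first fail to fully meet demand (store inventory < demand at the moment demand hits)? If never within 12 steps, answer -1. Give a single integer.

Step 1: demand=3,sold=3 ship[2->3]=1 ship[1->2]=2 ship[0->1]=1 prod=2 -> [9 7 9 10]
Step 2: demand=3,sold=3 ship[2->3]=1 ship[1->2]=2 ship[0->1]=1 prod=2 -> [10 6 10 8]
Step 3: demand=3,sold=3 ship[2->3]=1 ship[1->2]=2 ship[0->1]=1 prod=2 -> [11 5 11 6]
Step 4: demand=3,sold=3 ship[2->3]=1 ship[1->2]=2 ship[0->1]=1 prod=2 -> [12 4 12 4]
Step 5: demand=3,sold=3 ship[2->3]=1 ship[1->2]=2 ship[0->1]=1 prod=2 -> [13 3 13 2]
Step 6: demand=3,sold=2 ship[2->3]=1 ship[1->2]=2 ship[0->1]=1 prod=2 -> [14 2 14 1]
Step 7: demand=3,sold=1 ship[2->3]=1 ship[1->2]=2 ship[0->1]=1 prod=2 -> [15 1 15 1]
Step 8: demand=3,sold=1 ship[2->3]=1 ship[1->2]=1 ship[0->1]=1 prod=2 -> [16 1 15 1]
Step 9: demand=3,sold=1 ship[2->3]=1 ship[1->2]=1 ship[0->1]=1 prod=2 -> [17 1 15 1]
Step 10: demand=3,sold=1 ship[2->3]=1 ship[1->2]=1 ship[0->1]=1 prod=2 -> [18 1 15 1]
Step 11: demand=3,sold=1 ship[2->3]=1 ship[1->2]=1 ship[0->1]=1 prod=2 -> [19 1 15 1]
Step 12: demand=3,sold=1 ship[2->3]=1 ship[1->2]=1 ship[0->1]=1 prod=2 -> [20 1 15 1]
First stockout at step 6

6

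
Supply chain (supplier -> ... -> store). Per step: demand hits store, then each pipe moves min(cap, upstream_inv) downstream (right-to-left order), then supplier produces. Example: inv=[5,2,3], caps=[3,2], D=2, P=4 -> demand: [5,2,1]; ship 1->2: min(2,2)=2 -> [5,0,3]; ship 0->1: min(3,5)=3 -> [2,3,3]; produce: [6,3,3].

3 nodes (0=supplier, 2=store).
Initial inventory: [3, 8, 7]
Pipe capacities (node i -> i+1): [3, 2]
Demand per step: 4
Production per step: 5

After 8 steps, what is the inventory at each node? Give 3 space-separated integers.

Step 1: demand=4,sold=4 ship[1->2]=2 ship[0->1]=3 prod=5 -> inv=[5 9 5]
Step 2: demand=4,sold=4 ship[1->2]=2 ship[0->1]=3 prod=5 -> inv=[7 10 3]
Step 3: demand=4,sold=3 ship[1->2]=2 ship[0->1]=3 prod=5 -> inv=[9 11 2]
Step 4: demand=4,sold=2 ship[1->2]=2 ship[0->1]=3 prod=5 -> inv=[11 12 2]
Step 5: demand=4,sold=2 ship[1->2]=2 ship[0->1]=3 prod=5 -> inv=[13 13 2]
Step 6: demand=4,sold=2 ship[1->2]=2 ship[0->1]=3 prod=5 -> inv=[15 14 2]
Step 7: demand=4,sold=2 ship[1->2]=2 ship[0->1]=3 prod=5 -> inv=[17 15 2]
Step 8: demand=4,sold=2 ship[1->2]=2 ship[0->1]=3 prod=5 -> inv=[19 16 2]

19 16 2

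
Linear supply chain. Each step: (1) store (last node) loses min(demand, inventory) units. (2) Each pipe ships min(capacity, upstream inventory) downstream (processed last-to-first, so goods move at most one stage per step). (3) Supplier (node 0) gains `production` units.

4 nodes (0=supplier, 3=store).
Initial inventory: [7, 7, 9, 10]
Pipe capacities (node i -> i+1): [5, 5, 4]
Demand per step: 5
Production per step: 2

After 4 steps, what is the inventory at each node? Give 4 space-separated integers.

Step 1: demand=5,sold=5 ship[2->3]=4 ship[1->2]=5 ship[0->1]=5 prod=2 -> inv=[4 7 10 9]
Step 2: demand=5,sold=5 ship[2->3]=4 ship[1->2]=5 ship[0->1]=4 prod=2 -> inv=[2 6 11 8]
Step 3: demand=5,sold=5 ship[2->3]=4 ship[1->2]=5 ship[0->1]=2 prod=2 -> inv=[2 3 12 7]
Step 4: demand=5,sold=5 ship[2->3]=4 ship[1->2]=3 ship[0->1]=2 prod=2 -> inv=[2 2 11 6]

2 2 11 6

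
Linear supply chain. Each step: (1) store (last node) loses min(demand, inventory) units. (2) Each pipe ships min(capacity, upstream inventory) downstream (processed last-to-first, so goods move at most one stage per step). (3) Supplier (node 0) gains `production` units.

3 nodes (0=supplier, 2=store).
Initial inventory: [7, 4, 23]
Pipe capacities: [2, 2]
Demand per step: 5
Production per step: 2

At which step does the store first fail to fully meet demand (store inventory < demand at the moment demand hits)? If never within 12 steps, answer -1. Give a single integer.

Step 1: demand=5,sold=5 ship[1->2]=2 ship[0->1]=2 prod=2 -> [7 4 20]
Step 2: demand=5,sold=5 ship[1->2]=2 ship[0->1]=2 prod=2 -> [7 4 17]
Step 3: demand=5,sold=5 ship[1->2]=2 ship[0->1]=2 prod=2 -> [7 4 14]
Step 4: demand=5,sold=5 ship[1->2]=2 ship[0->1]=2 prod=2 -> [7 4 11]
Step 5: demand=5,sold=5 ship[1->2]=2 ship[0->1]=2 prod=2 -> [7 4 8]
Step 6: demand=5,sold=5 ship[1->2]=2 ship[0->1]=2 prod=2 -> [7 4 5]
Step 7: demand=5,sold=5 ship[1->2]=2 ship[0->1]=2 prod=2 -> [7 4 2]
Step 8: demand=5,sold=2 ship[1->2]=2 ship[0->1]=2 prod=2 -> [7 4 2]
Step 9: demand=5,sold=2 ship[1->2]=2 ship[0->1]=2 prod=2 -> [7 4 2]
Step 10: demand=5,sold=2 ship[1->2]=2 ship[0->1]=2 prod=2 -> [7 4 2]
Step 11: demand=5,sold=2 ship[1->2]=2 ship[0->1]=2 prod=2 -> [7 4 2]
Step 12: demand=5,sold=2 ship[1->2]=2 ship[0->1]=2 prod=2 -> [7 4 2]
First stockout at step 8

8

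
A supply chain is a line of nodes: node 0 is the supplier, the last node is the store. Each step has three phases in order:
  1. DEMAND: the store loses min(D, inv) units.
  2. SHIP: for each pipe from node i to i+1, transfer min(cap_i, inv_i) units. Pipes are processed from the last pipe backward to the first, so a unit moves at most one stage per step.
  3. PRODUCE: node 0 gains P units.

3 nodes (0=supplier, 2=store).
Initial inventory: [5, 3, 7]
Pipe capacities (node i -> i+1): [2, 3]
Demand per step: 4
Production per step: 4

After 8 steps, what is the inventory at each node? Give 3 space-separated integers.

Step 1: demand=4,sold=4 ship[1->2]=3 ship[0->1]=2 prod=4 -> inv=[7 2 6]
Step 2: demand=4,sold=4 ship[1->2]=2 ship[0->1]=2 prod=4 -> inv=[9 2 4]
Step 3: demand=4,sold=4 ship[1->2]=2 ship[0->1]=2 prod=4 -> inv=[11 2 2]
Step 4: demand=4,sold=2 ship[1->2]=2 ship[0->1]=2 prod=4 -> inv=[13 2 2]
Step 5: demand=4,sold=2 ship[1->2]=2 ship[0->1]=2 prod=4 -> inv=[15 2 2]
Step 6: demand=4,sold=2 ship[1->2]=2 ship[0->1]=2 prod=4 -> inv=[17 2 2]
Step 7: demand=4,sold=2 ship[1->2]=2 ship[0->1]=2 prod=4 -> inv=[19 2 2]
Step 8: demand=4,sold=2 ship[1->2]=2 ship[0->1]=2 prod=4 -> inv=[21 2 2]

21 2 2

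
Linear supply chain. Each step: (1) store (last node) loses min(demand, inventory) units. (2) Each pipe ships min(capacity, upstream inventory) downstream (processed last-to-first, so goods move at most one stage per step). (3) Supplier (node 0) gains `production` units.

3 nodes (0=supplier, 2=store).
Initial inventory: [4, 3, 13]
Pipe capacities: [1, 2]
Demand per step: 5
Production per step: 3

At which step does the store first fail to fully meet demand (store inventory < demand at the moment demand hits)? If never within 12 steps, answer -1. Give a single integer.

Step 1: demand=5,sold=5 ship[1->2]=2 ship[0->1]=1 prod=3 -> [6 2 10]
Step 2: demand=5,sold=5 ship[1->2]=2 ship[0->1]=1 prod=3 -> [8 1 7]
Step 3: demand=5,sold=5 ship[1->2]=1 ship[0->1]=1 prod=3 -> [10 1 3]
Step 4: demand=5,sold=3 ship[1->2]=1 ship[0->1]=1 prod=3 -> [12 1 1]
Step 5: demand=5,sold=1 ship[1->2]=1 ship[0->1]=1 prod=3 -> [14 1 1]
Step 6: demand=5,sold=1 ship[1->2]=1 ship[0->1]=1 prod=3 -> [16 1 1]
Step 7: demand=5,sold=1 ship[1->2]=1 ship[0->1]=1 prod=3 -> [18 1 1]
Step 8: demand=5,sold=1 ship[1->2]=1 ship[0->1]=1 prod=3 -> [20 1 1]
Step 9: demand=5,sold=1 ship[1->2]=1 ship[0->1]=1 prod=3 -> [22 1 1]
Step 10: demand=5,sold=1 ship[1->2]=1 ship[0->1]=1 prod=3 -> [24 1 1]
Step 11: demand=5,sold=1 ship[1->2]=1 ship[0->1]=1 prod=3 -> [26 1 1]
Step 12: demand=5,sold=1 ship[1->2]=1 ship[0->1]=1 prod=3 -> [28 1 1]
First stockout at step 4

4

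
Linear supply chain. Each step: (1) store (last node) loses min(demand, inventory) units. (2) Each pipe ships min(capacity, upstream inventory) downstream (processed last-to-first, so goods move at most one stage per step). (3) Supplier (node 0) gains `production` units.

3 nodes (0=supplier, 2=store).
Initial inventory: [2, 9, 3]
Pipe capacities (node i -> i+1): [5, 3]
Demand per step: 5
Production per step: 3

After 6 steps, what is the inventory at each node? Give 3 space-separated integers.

Step 1: demand=5,sold=3 ship[1->2]=3 ship[0->1]=2 prod=3 -> inv=[3 8 3]
Step 2: demand=5,sold=3 ship[1->2]=3 ship[0->1]=3 prod=3 -> inv=[3 8 3]
Step 3: demand=5,sold=3 ship[1->2]=3 ship[0->1]=3 prod=3 -> inv=[3 8 3]
Step 4: demand=5,sold=3 ship[1->2]=3 ship[0->1]=3 prod=3 -> inv=[3 8 3]
Step 5: demand=5,sold=3 ship[1->2]=3 ship[0->1]=3 prod=3 -> inv=[3 8 3]
Step 6: demand=5,sold=3 ship[1->2]=3 ship[0->1]=3 prod=3 -> inv=[3 8 3]

3 8 3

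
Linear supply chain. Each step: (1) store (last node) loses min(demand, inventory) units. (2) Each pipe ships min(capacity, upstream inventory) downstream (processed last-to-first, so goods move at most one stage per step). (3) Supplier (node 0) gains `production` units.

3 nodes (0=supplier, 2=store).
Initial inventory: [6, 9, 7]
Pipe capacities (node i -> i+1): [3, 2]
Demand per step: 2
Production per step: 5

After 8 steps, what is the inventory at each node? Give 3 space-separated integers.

Step 1: demand=2,sold=2 ship[1->2]=2 ship[0->1]=3 prod=5 -> inv=[8 10 7]
Step 2: demand=2,sold=2 ship[1->2]=2 ship[0->1]=3 prod=5 -> inv=[10 11 7]
Step 3: demand=2,sold=2 ship[1->2]=2 ship[0->1]=3 prod=5 -> inv=[12 12 7]
Step 4: demand=2,sold=2 ship[1->2]=2 ship[0->1]=3 prod=5 -> inv=[14 13 7]
Step 5: demand=2,sold=2 ship[1->2]=2 ship[0->1]=3 prod=5 -> inv=[16 14 7]
Step 6: demand=2,sold=2 ship[1->2]=2 ship[0->1]=3 prod=5 -> inv=[18 15 7]
Step 7: demand=2,sold=2 ship[1->2]=2 ship[0->1]=3 prod=5 -> inv=[20 16 7]
Step 8: demand=2,sold=2 ship[1->2]=2 ship[0->1]=3 prod=5 -> inv=[22 17 7]

22 17 7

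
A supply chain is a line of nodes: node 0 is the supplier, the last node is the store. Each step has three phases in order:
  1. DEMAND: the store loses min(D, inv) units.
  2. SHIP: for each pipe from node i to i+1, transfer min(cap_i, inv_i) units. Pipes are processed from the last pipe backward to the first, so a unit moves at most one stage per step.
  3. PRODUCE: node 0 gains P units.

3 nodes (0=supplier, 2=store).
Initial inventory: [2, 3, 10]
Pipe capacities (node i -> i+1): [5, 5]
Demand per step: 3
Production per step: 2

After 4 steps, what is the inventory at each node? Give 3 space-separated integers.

Step 1: demand=3,sold=3 ship[1->2]=3 ship[0->1]=2 prod=2 -> inv=[2 2 10]
Step 2: demand=3,sold=3 ship[1->2]=2 ship[0->1]=2 prod=2 -> inv=[2 2 9]
Step 3: demand=3,sold=3 ship[1->2]=2 ship[0->1]=2 prod=2 -> inv=[2 2 8]
Step 4: demand=3,sold=3 ship[1->2]=2 ship[0->1]=2 prod=2 -> inv=[2 2 7]

2 2 7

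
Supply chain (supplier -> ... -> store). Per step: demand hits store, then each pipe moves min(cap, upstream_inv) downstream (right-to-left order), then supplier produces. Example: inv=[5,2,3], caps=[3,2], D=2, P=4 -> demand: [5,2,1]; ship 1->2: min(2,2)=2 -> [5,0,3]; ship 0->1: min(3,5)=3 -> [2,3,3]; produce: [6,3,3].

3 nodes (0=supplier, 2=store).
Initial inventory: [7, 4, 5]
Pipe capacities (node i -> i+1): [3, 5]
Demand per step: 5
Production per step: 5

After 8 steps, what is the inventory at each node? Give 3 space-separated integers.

Step 1: demand=5,sold=5 ship[1->2]=4 ship[0->1]=3 prod=5 -> inv=[9 3 4]
Step 2: demand=5,sold=4 ship[1->2]=3 ship[0->1]=3 prod=5 -> inv=[11 3 3]
Step 3: demand=5,sold=3 ship[1->2]=3 ship[0->1]=3 prod=5 -> inv=[13 3 3]
Step 4: demand=5,sold=3 ship[1->2]=3 ship[0->1]=3 prod=5 -> inv=[15 3 3]
Step 5: demand=5,sold=3 ship[1->2]=3 ship[0->1]=3 prod=5 -> inv=[17 3 3]
Step 6: demand=5,sold=3 ship[1->2]=3 ship[0->1]=3 prod=5 -> inv=[19 3 3]
Step 7: demand=5,sold=3 ship[1->2]=3 ship[0->1]=3 prod=5 -> inv=[21 3 3]
Step 8: demand=5,sold=3 ship[1->2]=3 ship[0->1]=3 prod=5 -> inv=[23 3 3]

23 3 3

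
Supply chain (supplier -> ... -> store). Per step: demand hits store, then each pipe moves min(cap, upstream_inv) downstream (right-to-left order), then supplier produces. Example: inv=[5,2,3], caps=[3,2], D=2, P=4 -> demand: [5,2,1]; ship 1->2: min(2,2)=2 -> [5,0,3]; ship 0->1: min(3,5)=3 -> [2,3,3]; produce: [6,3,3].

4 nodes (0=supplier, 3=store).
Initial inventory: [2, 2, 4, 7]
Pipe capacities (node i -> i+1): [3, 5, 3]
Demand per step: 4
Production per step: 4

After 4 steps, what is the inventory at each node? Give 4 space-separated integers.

Step 1: demand=4,sold=4 ship[2->3]=3 ship[1->2]=2 ship[0->1]=2 prod=4 -> inv=[4 2 3 6]
Step 2: demand=4,sold=4 ship[2->3]=3 ship[1->2]=2 ship[0->1]=3 prod=4 -> inv=[5 3 2 5]
Step 3: demand=4,sold=4 ship[2->3]=2 ship[1->2]=3 ship[0->1]=3 prod=4 -> inv=[6 3 3 3]
Step 4: demand=4,sold=3 ship[2->3]=3 ship[1->2]=3 ship[0->1]=3 prod=4 -> inv=[7 3 3 3]

7 3 3 3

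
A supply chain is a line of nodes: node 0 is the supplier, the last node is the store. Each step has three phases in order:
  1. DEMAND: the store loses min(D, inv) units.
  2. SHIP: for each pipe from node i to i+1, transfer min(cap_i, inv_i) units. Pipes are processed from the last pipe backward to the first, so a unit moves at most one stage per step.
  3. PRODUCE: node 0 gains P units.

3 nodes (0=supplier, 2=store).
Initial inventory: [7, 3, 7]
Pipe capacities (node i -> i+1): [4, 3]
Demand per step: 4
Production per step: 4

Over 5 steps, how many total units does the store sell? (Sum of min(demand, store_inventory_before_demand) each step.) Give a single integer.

Step 1: sold=4 (running total=4) -> [7 4 6]
Step 2: sold=4 (running total=8) -> [7 5 5]
Step 3: sold=4 (running total=12) -> [7 6 4]
Step 4: sold=4 (running total=16) -> [7 7 3]
Step 5: sold=3 (running total=19) -> [7 8 3]

Answer: 19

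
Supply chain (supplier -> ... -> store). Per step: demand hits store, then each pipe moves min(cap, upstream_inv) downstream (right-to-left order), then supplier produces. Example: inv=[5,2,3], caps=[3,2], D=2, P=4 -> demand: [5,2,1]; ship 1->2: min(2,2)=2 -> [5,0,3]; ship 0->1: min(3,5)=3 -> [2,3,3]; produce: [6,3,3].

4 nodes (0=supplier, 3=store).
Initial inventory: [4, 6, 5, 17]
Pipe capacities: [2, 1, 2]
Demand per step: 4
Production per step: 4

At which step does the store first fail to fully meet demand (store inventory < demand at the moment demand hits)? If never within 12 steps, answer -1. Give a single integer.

Step 1: demand=4,sold=4 ship[2->3]=2 ship[1->2]=1 ship[0->1]=2 prod=4 -> [6 7 4 15]
Step 2: demand=4,sold=4 ship[2->3]=2 ship[1->2]=1 ship[0->1]=2 prod=4 -> [8 8 3 13]
Step 3: demand=4,sold=4 ship[2->3]=2 ship[1->2]=1 ship[0->1]=2 prod=4 -> [10 9 2 11]
Step 4: demand=4,sold=4 ship[2->3]=2 ship[1->2]=1 ship[0->1]=2 prod=4 -> [12 10 1 9]
Step 5: demand=4,sold=4 ship[2->3]=1 ship[1->2]=1 ship[0->1]=2 prod=4 -> [14 11 1 6]
Step 6: demand=4,sold=4 ship[2->3]=1 ship[1->2]=1 ship[0->1]=2 prod=4 -> [16 12 1 3]
Step 7: demand=4,sold=3 ship[2->3]=1 ship[1->2]=1 ship[0->1]=2 prod=4 -> [18 13 1 1]
Step 8: demand=4,sold=1 ship[2->3]=1 ship[1->2]=1 ship[0->1]=2 prod=4 -> [20 14 1 1]
Step 9: demand=4,sold=1 ship[2->3]=1 ship[1->2]=1 ship[0->1]=2 prod=4 -> [22 15 1 1]
Step 10: demand=4,sold=1 ship[2->3]=1 ship[1->2]=1 ship[0->1]=2 prod=4 -> [24 16 1 1]
Step 11: demand=4,sold=1 ship[2->3]=1 ship[1->2]=1 ship[0->1]=2 prod=4 -> [26 17 1 1]
Step 12: demand=4,sold=1 ship[2->3]=1 ship[1->2]=1 ship[0->1]=2 prod=4 -> [28 18 1 1]
First stockout at step 7

7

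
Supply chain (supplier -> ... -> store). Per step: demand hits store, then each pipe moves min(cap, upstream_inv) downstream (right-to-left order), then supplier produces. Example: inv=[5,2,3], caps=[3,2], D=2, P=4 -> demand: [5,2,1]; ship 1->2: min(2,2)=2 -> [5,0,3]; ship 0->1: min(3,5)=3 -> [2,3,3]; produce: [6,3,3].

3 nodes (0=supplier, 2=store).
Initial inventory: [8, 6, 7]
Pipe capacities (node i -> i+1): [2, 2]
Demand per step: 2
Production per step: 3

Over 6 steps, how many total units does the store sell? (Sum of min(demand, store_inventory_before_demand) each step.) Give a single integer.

Step 1: sold=2 (running total=2) -> [9 6 7]
Step 2: sold=2 (running total=4) -> [10 6 7]
Step 3: sold=2 (running total=6) -> [11 6 7]
Step 4: sold=2 (running total=8) -> [12 6 7]
Step 5: sold=2 (running total=10) -> [13 6 7]
Step 6: sold=2 (running total=12) -> [14 6 7]

Answer: 12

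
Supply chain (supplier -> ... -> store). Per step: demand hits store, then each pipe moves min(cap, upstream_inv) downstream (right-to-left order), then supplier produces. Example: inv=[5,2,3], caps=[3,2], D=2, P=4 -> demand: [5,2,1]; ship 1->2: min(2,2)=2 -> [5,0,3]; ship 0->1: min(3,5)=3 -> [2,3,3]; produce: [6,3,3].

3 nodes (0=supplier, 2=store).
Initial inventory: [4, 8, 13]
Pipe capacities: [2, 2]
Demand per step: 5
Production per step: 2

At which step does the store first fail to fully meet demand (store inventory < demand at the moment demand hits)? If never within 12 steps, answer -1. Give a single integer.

Step 1: demand=5,sold=5 ship[1->2]=2 ship[0->1]=2 prod=2 -> [4 8 10]
Step 2: demand=5,sold=5 ship[1->2]=2 ship[0->1]=2 prod=2 -> [4 8 7]
Step 3: demand=5,sold=5 ship[1->2]=2 ship[0->1]=2 prod=2 -> [4 8 4]
Step 4: demand=5,sold=4 ship[1->2]=2 ship[0->1]=2 prod=2 -> [4 8 2]
Step 5: demand=5,sold=2 ship[1->2]=2 ship[0->1]=2 prod=2 -> [4 8 2]
Step 6: demand=5,sold=2 ship[1->2]=2 ship[0->1]=2 prod=2 -> [4 8 2]
Step 7: demand=5,sold=2 ship[1->2]=2 ship[0->1]=2 prod=2 -> [4 8 2]
Step 8: demand=5,sold=2 ship[1->2]=2 ship[0->1]=2 prod=2 -> [4 8 2]
Step 9: demand=5,sold=2 ship[1->2]=2 ship[0->1]=2 prod=2 -> [4 8 2]
Step 10: demand=5,sold=2 ship[1->2]=2 ship[0->1]=2 prod=2 -> [4 8 2]
Step 11: demand=5,sold=2 ship[1->2]=2 ship[0->1]=2 prod=2 -> [4 8 2]
Step 12: demand=5,sold=2 ship[1->2]=2 ship[0->1]=2 prod=2 -> [4 8 2]
First stockout at step 4

4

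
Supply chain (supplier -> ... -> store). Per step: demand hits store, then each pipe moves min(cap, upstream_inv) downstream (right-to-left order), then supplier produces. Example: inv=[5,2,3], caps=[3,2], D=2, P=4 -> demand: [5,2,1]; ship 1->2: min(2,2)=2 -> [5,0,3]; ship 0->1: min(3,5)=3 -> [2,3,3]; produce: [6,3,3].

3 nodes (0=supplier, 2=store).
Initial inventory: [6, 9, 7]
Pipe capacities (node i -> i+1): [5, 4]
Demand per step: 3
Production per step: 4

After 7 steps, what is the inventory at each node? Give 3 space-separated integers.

Step 1: demand=3,sold=3 ship[1->2]=4 ship[0->1]=5 prod=4 -> inv=[5 10 8]
Step 2: demand=3,sold=3 ship[1->2]=4 ship[0->1]=5 prod=4 -> inv=[4 11 9]
Step 3: demand=3,sold=3 ship[1->2]=4 ship[0->1]=4 prod=4 -> inv=[4 11 10]
Step 4: demand=3,sold=3 ship[1->2]=4 ship[0->1]=4 prod=4 -> inv=[4 11 11]
Step 5: demand=3,sold=3 ship[1->2]=4 ship[0->1]=4 prod=4 -> inv=[4 11 12]
Step 6: demand=3,sold=3 ship[1->2]=4 ship[0->1]=4 prod=4 -> inv=[4 11 13]
Step 7: demand=3,sold=3 ship[1->2]=4 ship[0->1]=4 prod=4 -> inv=[4 11 14]

4 11 14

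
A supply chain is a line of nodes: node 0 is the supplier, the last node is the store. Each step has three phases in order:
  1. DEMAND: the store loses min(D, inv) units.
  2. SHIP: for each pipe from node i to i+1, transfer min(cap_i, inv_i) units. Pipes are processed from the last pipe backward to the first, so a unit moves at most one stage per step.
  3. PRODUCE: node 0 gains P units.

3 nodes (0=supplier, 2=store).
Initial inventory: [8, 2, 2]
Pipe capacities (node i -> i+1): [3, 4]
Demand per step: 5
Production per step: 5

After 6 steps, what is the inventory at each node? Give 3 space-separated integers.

Step 1: demand=5,sold=2 ship[1->2]=2 ship[0->1]=3 prod=5 -> inv=[10 3 2]
Step 2: demand=5,sold=2 ship[1->2]=3 ship[0->1]=3 prod=5 -> inv=[12 3 3]
Step 3: demand=5,sold=3 ship[1->2]=3 ship[0->1]=3 prod=5 -> inv=[14 3 3]
Step 4: demand=5,sold=3 ship[1->2]=3 ship[0->1]=3 prod=5 -> inv=[16 3 3]
Step 5: demand=5,sold=3 ship[1->2]=3 ship[0->1]=3 prod=5 -> inv=[18 3 3]
Step 6: demand=5,sold=3 ship[1->2]=3 ship[0->1]=3 prod=5 -> inv=[20 3 3]

20 3 3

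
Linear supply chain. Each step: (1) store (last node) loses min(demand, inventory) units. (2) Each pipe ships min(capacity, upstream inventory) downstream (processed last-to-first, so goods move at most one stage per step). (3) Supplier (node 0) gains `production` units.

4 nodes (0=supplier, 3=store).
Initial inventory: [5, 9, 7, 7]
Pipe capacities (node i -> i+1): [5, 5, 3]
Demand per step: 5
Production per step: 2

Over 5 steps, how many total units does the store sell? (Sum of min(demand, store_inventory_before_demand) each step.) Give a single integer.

Step 1: sold=5 (running total=5) -> [2 9 9 5]
Step 2: sold=5 (running total=10) -> [2 6 11 3]
Step 3: sold=3 (running total=13) -> [2 3 13 3]
Step 4: sold=3 (running total=16) -> [2 2 13 3]
Step 5: sold=3 (running total=19) -> [2 2 12 3]

Answer: 19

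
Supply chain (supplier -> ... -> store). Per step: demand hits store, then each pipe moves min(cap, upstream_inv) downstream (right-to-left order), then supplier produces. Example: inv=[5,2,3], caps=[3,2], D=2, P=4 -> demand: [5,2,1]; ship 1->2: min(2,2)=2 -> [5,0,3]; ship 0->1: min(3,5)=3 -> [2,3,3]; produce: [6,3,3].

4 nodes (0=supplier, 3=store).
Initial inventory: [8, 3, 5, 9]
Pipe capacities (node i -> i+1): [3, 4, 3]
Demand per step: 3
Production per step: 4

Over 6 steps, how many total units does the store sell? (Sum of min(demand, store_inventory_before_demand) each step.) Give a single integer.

Step 1: sold=3 (running total=3) -> [9 3 5 9]
Step 2: sold=3 (running total=6) -> [10 3 5 9]
Step 3: sold=3 (running total=9) -> [11 3 5 9]
Step 4: sold=3 (running total=12) -> [12 3 5 9]
Step 5: sold=3 (running total=15) -> [13 3 5 9]
Step 6: sold=3 (running total=18) -> [14 3 5 9]

Answer: 18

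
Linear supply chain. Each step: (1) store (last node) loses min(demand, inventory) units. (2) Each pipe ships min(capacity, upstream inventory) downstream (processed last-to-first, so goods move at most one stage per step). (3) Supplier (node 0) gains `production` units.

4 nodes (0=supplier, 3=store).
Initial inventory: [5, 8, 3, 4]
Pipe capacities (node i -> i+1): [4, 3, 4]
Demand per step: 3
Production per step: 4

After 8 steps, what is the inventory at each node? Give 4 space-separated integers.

Step 1: demand=3,sold=3 ship[2->3]=3 ship[1->2]=3 ship[0->1]=4 prod=4 -> inv=[5 9 3 4]
Step 2: demand=3,sold=3 ship[2->3]=3 ship[1->2]=3 ship[0->1]=4 prod=4 -> inv=[5 10 3 4]
Step 3: demand=3,sold=3 ship[2->3]=3 ship[1->2]=3 ship[0->1]=4 prod=4 -> inv=[5 11 3 4]
Step 4: demand=3,sold=3 ship[2->3]=3 ship[1->2]=3 ship[0->1]=4 prod=4 -> inv=[5 12 3 4]
Step 5: demand=3,sold=3 ship[2->3]=3 ship[1->2]=3 ship[0->1]=4 prod=4 -> inv=[5 13 3 4]
Step 6: demand=3,sold=3 ship[2->3]=3 ship[1->2]=3 ship[0->1]=4 prod=4 -> inv=[5 14 3 4]
Step 7: demand=3,sold=3 ship[2->3]=3 ship[1->2]=3 ship[0->1]=4 prod=4 -> inv=[5 15 3 4]
Step 8: demand=3,sold=3 ship[2->3]=3 ship[1->2]=3 ship[0->1]=4 prod=4 -> inv=[5 16 3 4]

5 16 3 4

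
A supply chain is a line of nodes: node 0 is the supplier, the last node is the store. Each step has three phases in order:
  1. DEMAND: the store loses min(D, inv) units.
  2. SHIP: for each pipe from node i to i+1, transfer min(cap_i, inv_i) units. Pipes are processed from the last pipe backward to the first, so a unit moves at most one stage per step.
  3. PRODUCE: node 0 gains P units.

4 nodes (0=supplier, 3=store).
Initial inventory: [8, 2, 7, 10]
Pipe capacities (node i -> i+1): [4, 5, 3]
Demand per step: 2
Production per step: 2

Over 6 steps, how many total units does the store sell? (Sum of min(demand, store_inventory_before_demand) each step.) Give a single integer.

Step 1: sold=2 (running total=2) -> [6 4 6 11]
Step 2: sold=2 (running total=4) -> [4 4 7 12]
Step 3: sold=2 (running total=6) -> [2 4 8 13]
Step 4: sold=2 (running total=8) -> [2 2 9 14]
Step 5: sold=2 (running total=10) -> [2 2 8 15]
Step 6: sold=2 (running total=12) -> [2 2 7 16]

Answer: 12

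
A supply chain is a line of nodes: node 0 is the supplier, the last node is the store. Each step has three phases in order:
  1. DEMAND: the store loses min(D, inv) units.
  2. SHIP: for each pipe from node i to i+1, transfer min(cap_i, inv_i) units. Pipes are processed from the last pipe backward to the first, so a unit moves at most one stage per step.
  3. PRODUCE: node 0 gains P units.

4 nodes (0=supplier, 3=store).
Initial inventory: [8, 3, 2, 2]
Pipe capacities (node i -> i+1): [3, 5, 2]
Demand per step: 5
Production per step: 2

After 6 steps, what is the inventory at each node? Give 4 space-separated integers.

Step 1: demand=5,sold=2 ship[2->3]=2 ship[1->2]=3 ship[0->1]=3 prod=2 -> inv=[7 3 3 2]
Step 2: demand=5,sold=2 ship[2->3]=2 ship[1->2]=3 ship[0->1]=3 prod=2 -> inv=[6 3 4 2]
Step 3: demand=5,sold=2 ship[2->3]=2 ship[1->2]=3 ship[0->1]=3 prod=2 -> inv=[5 3 5 2]
Step 4: demand=5,sold=2 ship[2->3]=2 ship[1->2]=3 ship[0->1]=3 prod=2 -> inv=[4 3 6 2]
Step 5: demand=5,sold=2 ship[2->3]=2 ship[1->2]=3 ship[0->1]=3 prod=2 -> inv=[3 3 7 2]
Step 6: demand=5,sold=2 ship[2->3]=2 ship[1->2]=3 ship[0->1]=3 prod=2 -> inv=[2 3 8 2]

2 3 8 2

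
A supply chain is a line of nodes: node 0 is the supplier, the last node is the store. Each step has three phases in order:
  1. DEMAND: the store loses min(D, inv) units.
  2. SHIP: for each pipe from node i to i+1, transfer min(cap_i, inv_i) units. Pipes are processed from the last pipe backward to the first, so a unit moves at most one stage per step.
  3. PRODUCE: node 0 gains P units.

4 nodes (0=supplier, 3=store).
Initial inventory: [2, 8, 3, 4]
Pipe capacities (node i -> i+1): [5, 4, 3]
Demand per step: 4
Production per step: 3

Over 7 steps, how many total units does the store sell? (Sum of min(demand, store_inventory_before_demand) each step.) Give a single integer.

Step 1: sold=4 (running total=4) -> [3 6 4 3]
Step 2: sold=3 (running total=7) -> [3 5 5 3]
Step 3: sold=3 (running total=10) -> [3 4 6 3]
Step 4: sold=3 (running total=13) -> [3 3 7 3]
Step 5: sold=3 (running total=16) -> [3 3 7 3]
Step 6: sold=3 (running total=19) -> [3 3 7 3]
Step 7: sold=3 (running total=22) -> [3 3 7 3]

Answer: 22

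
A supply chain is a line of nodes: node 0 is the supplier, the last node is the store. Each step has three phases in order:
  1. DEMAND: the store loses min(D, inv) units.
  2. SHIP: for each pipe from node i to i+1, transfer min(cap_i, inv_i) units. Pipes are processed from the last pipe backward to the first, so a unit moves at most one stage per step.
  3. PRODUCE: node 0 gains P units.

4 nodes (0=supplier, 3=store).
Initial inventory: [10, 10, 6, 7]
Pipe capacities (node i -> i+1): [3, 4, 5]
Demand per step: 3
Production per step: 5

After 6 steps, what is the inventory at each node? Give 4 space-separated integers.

Step 1: demand=3,sold=3 ship[2->3]=5 ship[1->2]=4 ship[0->1]=3 prod=5 -> inv=[12 9 5 9]
Step 2: demand=3,sold=3 ship[2->3]=5 ship[1->2]=4 ship[0->1]=3 prod=5 -> inv=[14 8 4 11]
Step 3: demand=3,sold=3 ship[2->3]=4 ship[1->2]=4 ship[0->1]=3 prod=5 -> inv=[16 7 4 12]
Step 4: demand=3,sold=3 ship[2->3]=4 ship[1->2]=4 ship[0->1]=3 prod=5 -> inv=[18 6 4 13]
Step 5: demand=3,sold=3 ship[2->3]=4 ship[1->2]=4 ship[0->1]=3 prod=5 -> inv=[20 5 4 14]
Step 6: demand=3,sold=3 ship[2->3]=4 ship[1->2]=4 ship[0->1]=3 prod=5 -> inv=[22 4 4 15]

22 4 4 15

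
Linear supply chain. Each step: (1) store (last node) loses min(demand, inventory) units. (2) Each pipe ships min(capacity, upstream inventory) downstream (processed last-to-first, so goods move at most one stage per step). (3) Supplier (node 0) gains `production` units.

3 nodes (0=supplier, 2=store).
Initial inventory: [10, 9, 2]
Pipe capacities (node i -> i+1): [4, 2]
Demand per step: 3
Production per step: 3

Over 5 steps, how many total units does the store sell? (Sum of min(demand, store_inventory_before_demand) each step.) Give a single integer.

Answer: 10

Derivation:
Step 1: sold=2 (running total=2) -> [9 11 2]
Step 2: sold=2 (running total=4) -> [8 13 2]
Step 3: sold=2 (running total=6) -> [7 15 2]
Step 4: sold=2 (running total=8) -> [6 17 2]
Step 5: sold=2 (running total=10) -> [5 19 2]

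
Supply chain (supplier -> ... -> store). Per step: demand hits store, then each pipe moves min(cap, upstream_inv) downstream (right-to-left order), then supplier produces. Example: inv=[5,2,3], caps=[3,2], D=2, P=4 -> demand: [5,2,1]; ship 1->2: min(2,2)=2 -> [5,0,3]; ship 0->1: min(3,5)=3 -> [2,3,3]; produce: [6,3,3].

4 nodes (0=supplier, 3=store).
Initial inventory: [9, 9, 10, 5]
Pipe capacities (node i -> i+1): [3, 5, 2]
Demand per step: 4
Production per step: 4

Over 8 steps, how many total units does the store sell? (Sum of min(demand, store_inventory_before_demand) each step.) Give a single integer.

Answer: 19

Derivation:
Step 1: sold=4 (running total=4) -> [10 7 13 3]
Step 2: sold=3 (running total=7) -> [11 5 16 2]
Step 3: sold=2 (running total=9) -> [12 3 19 2]
Step 4: sold=2 (running total=11) -> [13 3 20 2]
Step 5: sold=2 (running total=13) -> [14 3 21 2]
Step 6: sold=2 (running total=15) -> [15 3 22 2]
Step 7: sold=2 (running total=17) -> [16 3 23 2]
Step 8: sold=2 (running total=19) -> [17 3 24 2]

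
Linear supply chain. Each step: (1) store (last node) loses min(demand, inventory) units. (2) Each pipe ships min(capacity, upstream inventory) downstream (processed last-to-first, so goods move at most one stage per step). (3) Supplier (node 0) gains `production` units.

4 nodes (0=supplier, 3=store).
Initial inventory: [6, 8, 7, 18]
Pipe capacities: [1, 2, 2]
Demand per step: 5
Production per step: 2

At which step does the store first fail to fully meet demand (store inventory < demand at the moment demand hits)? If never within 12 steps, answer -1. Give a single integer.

Step 1: demand=5,sold=5 ship[2->3]=2 ship[1->2]=2 ship[0->1]=1 prod=2 -> [7 7 7 15]
Step 2: demand=5,sold=5 ship[2->3]=2 ship[1->2]=2 ship[0->1]=1 prod=2 -> [8 6 7 12]
Step 3: demand=5,sold=5 ship[2->3]=2 ship[1->2]=2 ship[0->1]=1 prod=2 -> [9 5 7 9]
Step 4: demand=5,sold=5 ship[2->3]=2 ship[1->2]=2 ship[0->1]=1 prod=2 -> [10 4 7 6]
Step 5: demand=5,sold=5 ship[2->3]=2 ship[1->2]=2 ship[0->1]=1 prod=2 -> [11 3 7 3]
Step 6: demand=5,sold=3 ship[2->3]=2 ship[1->2]=2 ship[0->1]=1 prod=2 -> [12 2 7 2]
Step 7: demand=5,sold=2 ship[2->3]=2 ship[1->2]=2 ship[0->1]=1 prod=2 -> [13 1 7 2]
Step 8: demand=5,sold=2 ship[2->3]=2 ship[1->2]=1 ship[0->1]=1 prod=2 -> [14 1 6 2]
Step 9: demand=5,sold=2 ship[2->3]=2 ship[1->2]=1 ship[0->1]=1 prod=2 -> [15 1 5 2]
Step 10: demand=5,sold=2 ship[2->3]=2 ship[1->2]=1 ship[0->1]=1 prod=2 -> [16 1 4 2]
Step 11: demand=5,sold=2 ship[2->3]=2 ship[1->2]=1 ship[0->1]=1 prod=2 -> [17 1 3 2]
Step 12: demand=5,sold=2 ship[2->3]=2 ship[1->2]=1 ship[0->1]=1 prod=2 -> [18 1 2 2]
First stockout at step 6

6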